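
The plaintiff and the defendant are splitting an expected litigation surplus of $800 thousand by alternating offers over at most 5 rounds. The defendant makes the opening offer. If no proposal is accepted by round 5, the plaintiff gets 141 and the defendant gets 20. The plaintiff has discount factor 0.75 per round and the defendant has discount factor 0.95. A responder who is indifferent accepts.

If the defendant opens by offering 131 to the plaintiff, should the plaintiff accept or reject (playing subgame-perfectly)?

Accept

Round 5 (the defendant proposes): the plaintiff gets 141 if talks fail, so the defendant offers 141 and keeps 659.
Round 4 (the plaintiff proposes): the defendant can get 659 next round, worth 0.95 × 659 = 626.05 now; the plaintiff offers that and keeps 173.95.
Round 3 (the defendant proposes): the plaintiff can get 173.95 next round, worth 0.75 × 173.95 = 130.4625 now. The defendant offers 130.4625 and keeps 800 − 130.4625 = 669.5375.
Round 2 (the plaintiff proposes): the defendant can get 669.5375 next round, worth 0.95 × 669.5375 = 636.060625 now, so the plaintiff offers 636.060625, keeping 163.939375.
So by rejecting in round 1, the plaintiff gets 163.939375 next round, worth 0.75 × 163.939375 = 122.95453125 now.
Offer 131 ≥ 122.95453125, so the plaintiff accepts.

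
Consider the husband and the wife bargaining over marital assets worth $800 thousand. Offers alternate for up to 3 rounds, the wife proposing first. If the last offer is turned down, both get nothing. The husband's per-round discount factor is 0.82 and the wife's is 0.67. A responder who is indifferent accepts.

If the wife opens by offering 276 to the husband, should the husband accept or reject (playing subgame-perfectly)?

Round 3 (the wife proposes): the husband will accept anything ≥ 0, so the wife offers 0 and keeps 800.
Round 2 (the husband proposes): the wife can get 800 next round, worth 0.67 × 800 = 536 now; the husband offers that and keeps 264.
So by rejecting in round 1, the husband gets 264 next round, worth 0.82 × 264 = 216.48 now.
Offer 276 ≥ 216.48, so the husband accepts.

Accept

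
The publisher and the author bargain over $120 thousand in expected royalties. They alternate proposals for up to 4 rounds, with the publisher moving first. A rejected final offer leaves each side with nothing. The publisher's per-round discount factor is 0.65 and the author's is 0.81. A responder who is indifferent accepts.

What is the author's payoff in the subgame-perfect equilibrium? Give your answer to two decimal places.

85.20

Round 4 (the author proposes): the publisher will accept anything ≥ 0, so the author offers 0 and keeps 120.
Round 3 (the publisher proposes): the author can get 120 next round, worth 0.81 × 120 = 97.2 now. The publisher offers 97.2 and keeps 120 − 97.2 = 22.8.
Round 2 (the author proposes): the publisher can get 22.8 next round, worth 0.65 × 22.8 = 14.82 now; the author offers that and keeps 105.18.
Round 1 (the publisher proposes): the author can get 105.18 next round, worth 0.81 × 105.18 = 85.1958 now. The publisher offers 85.1958 and keeps 120 − 85.1958 = 34.8042.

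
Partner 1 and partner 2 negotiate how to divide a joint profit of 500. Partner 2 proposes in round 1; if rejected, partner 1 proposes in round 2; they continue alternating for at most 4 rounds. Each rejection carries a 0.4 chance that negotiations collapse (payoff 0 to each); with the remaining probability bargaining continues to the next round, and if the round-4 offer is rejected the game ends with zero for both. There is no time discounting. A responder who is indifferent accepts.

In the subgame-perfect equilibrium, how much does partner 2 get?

272

By backward induction:
Round 4 (partner 1 proposes): rejection yields 0 for partner 2; partner 1 offers 0 and keeps 500.
Round 3 (partner 2 proposes): rejecting gives partner 1 an expected 0.6 × 500 = 300, so partner 2 offers 300, keeping 200.
Round 2 (partner 1 proposes): rejecting gives partner 2 an expected 0.6 × 200 = 120. Partner 1 offers 120 and keeps 500 − 120 = 380.
Round 1 (partner 2 proposes): rejecting gives partner 1 an expected 0.6 × 380 = 228. Partner 2 offers 228 and keeps 500 − 228 = 272.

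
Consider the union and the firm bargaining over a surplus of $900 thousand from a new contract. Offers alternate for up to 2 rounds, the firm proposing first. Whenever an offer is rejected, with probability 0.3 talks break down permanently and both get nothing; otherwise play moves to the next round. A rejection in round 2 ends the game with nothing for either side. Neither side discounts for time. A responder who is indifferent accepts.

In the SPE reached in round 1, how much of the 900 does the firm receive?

270

By backward induction:
Round 2 (the union proposes): the firm will accept anything ≥ 0, so the union offers 0 and keeps 900.
Round 1 (the firm proposes): rejecting gives the union an expected 0.7 × 900 = 630; the firm offers that and keeps 270.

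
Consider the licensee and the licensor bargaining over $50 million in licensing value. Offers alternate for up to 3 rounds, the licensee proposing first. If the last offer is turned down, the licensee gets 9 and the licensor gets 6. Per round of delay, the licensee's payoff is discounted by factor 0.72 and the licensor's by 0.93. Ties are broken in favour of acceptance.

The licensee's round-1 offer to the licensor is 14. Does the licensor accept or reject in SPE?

Round 3 (the licensee proposes): the licensor gets 6 if talks fail, so the licensee offers 6 and keeps 44.
Round 2 (the licensor proposes): the licensee can get 44 next round, worth 0.72 × 44 = 31.68 now; the licensor offers that and keeps 18.32.
So by rejecting in round 1, the licensor gets 18.32 next round, worth 0.93 × 18.32 = 17.0376 now.
Offer 14 < 17.0376, so the licensor rejects.

Reject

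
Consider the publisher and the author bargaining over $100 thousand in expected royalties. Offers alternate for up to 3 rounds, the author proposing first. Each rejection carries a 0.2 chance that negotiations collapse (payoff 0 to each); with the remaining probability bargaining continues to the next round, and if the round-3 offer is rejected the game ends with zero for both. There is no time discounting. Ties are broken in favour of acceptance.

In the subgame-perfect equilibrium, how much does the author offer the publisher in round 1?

16

By backward induction:
Round 3 (the author proposes): the publisher will accept anything ≥ 0, so the author offers 0 and keeps 100.
Round 2 (the publisher proposes): rejecting gives the author an expected 0.8 × 100 = 80, so the publisher offers 80, keeping 20.
Round 1 (the author proposes): rejecting gives the publisher an expected 0.8 × 20 = 16; the author offers that and keeps 84.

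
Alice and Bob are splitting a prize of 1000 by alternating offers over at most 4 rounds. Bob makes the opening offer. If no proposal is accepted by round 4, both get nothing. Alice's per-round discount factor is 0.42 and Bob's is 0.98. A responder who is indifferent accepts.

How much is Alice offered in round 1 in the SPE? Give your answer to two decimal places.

Round 4 (Alice proposes): Bob will accept anything ≥ 0, so Alice offers 0 and keeps 1000.
Round 3 (Bob proposes): Alice can get 1000 next round, worth 0.42 × 1000 = 420 now. Bob offers 420 and keeps 1000 − 420 = 580.
Round 2 (Alice proposes): Bob can get 580 next round, worth 0.98 × 580 = 568.4 now. Alice offers 568.4 and keeps 1000 − 568.4 = 431.6.
Round 1 (Bob proposes): Alice can get 431.6 next round, worth 0.42 × 431.6 = 181.272 now. Bob offers 181.272 and keeps 1000 − 181.272 = 818.728.

181.27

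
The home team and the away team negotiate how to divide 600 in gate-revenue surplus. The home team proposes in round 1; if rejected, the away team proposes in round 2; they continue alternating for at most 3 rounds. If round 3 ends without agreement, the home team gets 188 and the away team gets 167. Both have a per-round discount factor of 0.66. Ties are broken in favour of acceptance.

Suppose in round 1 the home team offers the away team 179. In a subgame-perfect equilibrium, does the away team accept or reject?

Work out the away team's continuation value if the offer is rejected.
Round 3 (the home team proposes): the away team gets 167 if talks fail, so the home team offers 167 and keeps 433.
Round 2 (the away team proposes): the home team can get 433 next round, worth 0.66 × 433 = 285.78 now. The away team offers 285.78 and keeps 600 − 285.78 = 314.22.
So by rejecting in round 1, the away team gets 314.22 next round, worth 0.66 × 314.22 = 207.3852 now.
Offer 179 < 207.3852, so the away team rejects.

Reject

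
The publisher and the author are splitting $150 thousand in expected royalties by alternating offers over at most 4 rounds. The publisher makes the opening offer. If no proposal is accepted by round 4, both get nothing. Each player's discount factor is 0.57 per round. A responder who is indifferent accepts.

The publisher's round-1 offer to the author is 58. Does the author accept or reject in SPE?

Round 4 (the author proposes): rejection yields 0 for the publisher; the author offers 0 and keeps 150.
Round 3 (the publisher proposes): the author can get 150 next round, worth 0.57 × 150 = 85.5 now, so the publisher offers 85.5, keeping 64.5.
Round 2 (the author proposes): the publisher can get 64.5 next round, worth 0.57 × 64.5 = 36.765 now; the author offers that and keeps 113.235.
So by rejecting in round 1, the author gets 113.235 next round, worth 0.57 × 113.235 = 64.54395 now.
Offer 58 < 64.54395, so the author rejects.

Reject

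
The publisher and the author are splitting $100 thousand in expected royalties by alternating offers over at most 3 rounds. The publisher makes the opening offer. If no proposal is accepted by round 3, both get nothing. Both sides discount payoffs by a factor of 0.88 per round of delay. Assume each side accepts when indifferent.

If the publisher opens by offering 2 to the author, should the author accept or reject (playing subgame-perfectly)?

Work out the author's continuation value if the offer is rejected.
Round 3 (the publisher proposes): rejection yields 0 for the author; the publisher offers 0 and keeps 100.
Round 2 (the author proposes): the publisher can get 100 next round, worth 0.88 × 100 = 88 now. The author offers 88 and keeps 100 − 88 = 12.
So by rejecting in round 1, the author gets 12 next round, worth 0.88 × 12 = 10.56 now.
Offer 2 < 10.56, so the author rejects.

Reject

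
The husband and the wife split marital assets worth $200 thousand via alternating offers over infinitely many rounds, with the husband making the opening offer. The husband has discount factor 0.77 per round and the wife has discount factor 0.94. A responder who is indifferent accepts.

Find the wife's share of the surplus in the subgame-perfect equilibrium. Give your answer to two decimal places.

In a stationary SPE each proposer offers the other exactly their discounted continuation value.
If the husband keeps x when proposing and the wife keeps y when proposing, then x = 200 − 0.94y and y = 200 − 0.77x.
Solving: x = 200(1 − 0.94) / (1 − 0.77·0.94) = 12 / 0.2762 ≈ 43.4468.
The wife gets 200 − 43.4468 ≈ 156.5532.

156.55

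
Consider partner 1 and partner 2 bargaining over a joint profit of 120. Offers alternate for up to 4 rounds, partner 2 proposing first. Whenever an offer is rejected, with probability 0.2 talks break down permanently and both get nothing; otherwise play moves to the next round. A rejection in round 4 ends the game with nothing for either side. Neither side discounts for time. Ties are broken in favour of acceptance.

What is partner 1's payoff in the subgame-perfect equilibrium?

By backward induction:
Round 4 (partner 1 proposes): partner 2 will accept anything ≥ 0, so partner 1 offers 0 and keeps 120.
Round 3 (partner 2 proposes): rejecting gives partner 1 an expected 0.8 × 120 = 96. Partner 2 offers 96 and keeps 120 − 96 = 24.
Round 2 (partner 1 proposes): rejecting gives partner 2 an expected 0.8 × 24 = 19.2, so partner 1 offers 19.2, keeping 100.8.
Round 1 (partner 2 proposes): rejecting gives partner 1 an expected 0.8 × 100.8 = 80.64. Partner 2 offers 80.64 and keeps 120 − 80.64 = 39.36.

80.64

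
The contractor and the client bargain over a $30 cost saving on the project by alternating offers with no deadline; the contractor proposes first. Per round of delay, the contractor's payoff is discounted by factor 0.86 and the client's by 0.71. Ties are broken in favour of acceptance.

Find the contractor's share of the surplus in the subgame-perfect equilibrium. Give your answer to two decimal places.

Let x be the contractor's share when the contractor proposes and y be the client's share when the client proposes.
The client accepts iff offered ≥ 0.71·y, so x = 30 − 0.71y. Symmetrically y = 30 − 0.86x.
Substituting: x = 30 − 0.71(30 − 0.86x), giving x(1 − 0.86·0.71) = 30(1 − 0.71).
So x = 30 × 0.29 / 0.3894 ≈ 22.3421, and the client receives 30 − x ≈ 7.6579.

22.34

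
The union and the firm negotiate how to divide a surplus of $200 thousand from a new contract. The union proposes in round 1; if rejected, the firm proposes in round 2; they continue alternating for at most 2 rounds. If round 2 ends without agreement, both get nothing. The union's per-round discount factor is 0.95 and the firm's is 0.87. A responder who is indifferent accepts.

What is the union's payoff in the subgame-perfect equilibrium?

Round 2 (the firm proposes): the union will accept anything ≥ 0, so the firm offers 0 and keeps 200.
Round 1 (the union proposes): the firm can get 200 next round, worth 0.87 × 200 = 174 now, so the union offers 174, keeping 26.

26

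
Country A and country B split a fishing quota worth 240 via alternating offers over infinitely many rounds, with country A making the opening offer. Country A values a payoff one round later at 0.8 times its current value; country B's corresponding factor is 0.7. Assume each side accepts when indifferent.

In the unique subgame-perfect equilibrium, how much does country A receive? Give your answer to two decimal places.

When country A proposes, country B accepts any offer worth at least 0.7 times what country B would get by proposing next round; and vice versa.
This gives x = 240 − 0.7y and y = 240 − 0.8x, where x and y are each side's share when it proposes.
Hence (1 − 0.7·0.8)x = 240(1 − 0.7), i.e. 0.44·x = 72.
x ≈ 163.6364; country B's share is 240 − x ≈ 76.3636.

163.64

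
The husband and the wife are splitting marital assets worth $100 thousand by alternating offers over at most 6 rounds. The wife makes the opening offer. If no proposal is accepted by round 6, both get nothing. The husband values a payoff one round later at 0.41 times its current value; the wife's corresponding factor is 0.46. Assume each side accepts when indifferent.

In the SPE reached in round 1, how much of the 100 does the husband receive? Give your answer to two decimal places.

By backward induction:
Round 6 (the husband proposes): rejection yields 0 for the wife; the husband offers 0 and keeps 100.
Round 5 (the wife proposes): the husband can get 100 next round, worth 0.41 × 100 = 41 now; the wife offers that and keeps 59.
Round 4 (the husband proposes): the wife can get 59 next round, worth 0.46 × 59 = 27.14 now; the husband offers that and keeps 72.86.
Round 3 (the wife proposes): the husband can get 72.86 next round, worth 0.41 × 72.86 = 29.8726 now; the wife offers that and keeps 70.1274.
Round 2 (the husband proposes): the wife can get 70.1274 next round, worth 0.46 × 70.1274 = 32.258604 now. The husband offers 32.258604 and keeps 100 − 32.258604 = 67.741396.
Round 1 (the wife proposes): the husband can get 67.741396 next round, worth 0.41 × 67.741396 = 27.77397236 now, so the wife offers 27.77397236, keeping 72.22602764.

27.77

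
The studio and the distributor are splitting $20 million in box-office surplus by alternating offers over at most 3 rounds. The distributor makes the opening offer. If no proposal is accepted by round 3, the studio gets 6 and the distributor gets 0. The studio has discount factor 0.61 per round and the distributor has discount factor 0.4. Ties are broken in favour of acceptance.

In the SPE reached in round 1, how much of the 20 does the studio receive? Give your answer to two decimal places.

8.78

Solve by backward induction from round 3.
Round 3 (the distributor proposes): the studio gets 6 if talks fail, so the distributor offers 6 and keeps 14.
Round 2 (the studio proposes): the distributor can get 14 next round, worth 0.4 × 14 = 5.6 now, so the studio offers 5.6, keeping 14.4.
Round 1 (the distributor proposes): the studio can get 14.4 next round, worth 0.61 × 14.4 = 8.784 now, so the distributor offers 8.784, keeping 11.216.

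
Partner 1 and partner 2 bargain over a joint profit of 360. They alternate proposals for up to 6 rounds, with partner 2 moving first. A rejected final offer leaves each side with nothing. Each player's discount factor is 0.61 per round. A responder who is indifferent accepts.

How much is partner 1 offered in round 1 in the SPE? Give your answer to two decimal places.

Round 6 (partner 1 proposes): partner 2 will accept anything ≥ 0, so partner 1 offers 0 and keeps 360.
Round 5 (partner 2 proposes): partner 1 can get 360 next round, worth 0.61 × 360 = 219.6 now. Partner 2 offers 219.6 and keeps 360 − 219.6 = 140.4.
Round 4 (partner 1 proposes): partner 2 can get 140.4 next round, worth 0.61 × 140.4 = 85.644 now, so partner 1 offers 85.644, keeping 274.356.
Round 3 (partner 2 proposes): partner 1 can get 274.356 next round, worth 0.61 × 274.356 = 167.35716 now, so partner 2 offers 167.35716, keeping 192.64284.
Round 2 (partner 1 proposes): partner 2 can get 192.64284 next round, worth 0.61 × 192.64284 = 117.5121324 now; partner 1 offers that and keeps 242.4878676.
Round 1 (partner 2 proposes): partner 1 can get 242.4878676 next round, worth 0.61 × 242.4878676 = 147.917599236 now, so partner 2 offers 147.917599236, keeping 212.082400764.

147.92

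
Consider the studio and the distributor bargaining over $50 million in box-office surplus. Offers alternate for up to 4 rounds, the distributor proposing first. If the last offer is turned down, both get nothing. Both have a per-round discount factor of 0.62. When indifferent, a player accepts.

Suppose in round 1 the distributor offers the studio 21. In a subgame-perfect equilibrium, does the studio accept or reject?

Work out the studio's continuation value if the offer is rejected.
Round 4 (the studio proposes): the distributor will accept anything ≥ 0, so the studio offers 0 and keeps 50.
Round 3 (the distributor proposes): the studio can get 50 next round, worth 0.62 × 50 = 31 now. The distributor offers 31 and keeps 50 − 31 = 19.
Round 2 (the studio proposes): the distributor can get 19 next round, worth 0.62 × 19 = 11.78 now. The studio offers 11.78 and keeps 50 − 11.78 = 38.22.
So by rejecting in round 1, the studio gets 38.22 next round, worth 0.62 × 38.22 = 23.6964 now.
Offer 21 < 23.6964, so the studio rejects.

Reject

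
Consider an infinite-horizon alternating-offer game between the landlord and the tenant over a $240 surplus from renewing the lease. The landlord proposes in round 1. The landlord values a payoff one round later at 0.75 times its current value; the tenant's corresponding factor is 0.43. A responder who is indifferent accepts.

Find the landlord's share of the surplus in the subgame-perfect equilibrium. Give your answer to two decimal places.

201.92

In a stationary SPE each proposer offers the other exactly their discounted continuation value.
If the landlord keeps x when proposing and the tenant keeps y when proposing, then x = 240 − 0.43y and y = 240 − 0.75x.
Solving: x = 240(1 − 0.43) / (1 − 0.75·0.43) = 136.8 / 0.6775 ≈ 201.9188.
The tenant gets 240 − 201.9188 ≈ 38.0812.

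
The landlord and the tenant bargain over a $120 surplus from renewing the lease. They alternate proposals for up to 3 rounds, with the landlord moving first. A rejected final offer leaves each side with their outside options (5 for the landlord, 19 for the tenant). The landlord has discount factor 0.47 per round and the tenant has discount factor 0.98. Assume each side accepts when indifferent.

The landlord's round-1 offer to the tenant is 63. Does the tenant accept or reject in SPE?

Reject

Round 3 (the landlord proposes): the tenant gets 19 if talks fail, so the landlord offers 19 and keeps 101.
Round 2 (the tenant proposes): the landlord can get 101 next round, worth 0.47 × 101 = 47.47 now. The tenant offers 47.47 and keeps 120 − 47.47 = 72.53.
So by rejecting in round 1, the tenant gets 72.53 next round, worth 0.98 × 72.53 = 71.0794 now.
Offer 63 < 71.0794, so the tenant rejects.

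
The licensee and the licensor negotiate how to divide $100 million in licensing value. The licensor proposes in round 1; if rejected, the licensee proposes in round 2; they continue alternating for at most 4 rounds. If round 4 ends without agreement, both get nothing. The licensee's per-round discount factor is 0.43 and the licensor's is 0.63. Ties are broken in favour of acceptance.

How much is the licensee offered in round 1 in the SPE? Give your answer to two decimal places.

Work backward from the last round.
Round 4 (the licensee proposes): the licensor will accept anything ≥ 0, so the licensee offers 0 and keeps 100.
Round 3 (the licensor proposes): the licensee can get 100 next round, worth 0.43 × 100 = 43 now; the licensor offers that and keeps 57.
Round 2 (the licensee proposes): the licensor can get 57 next round, worth 0.63 × 57 = 35.91 now; the licensee offers that and keeps 64.09.
Round 1 (the licensor proposes): the licensee can get 64.09 next round, worth 0.43 × 64.09 = 27.5587 now; the licensor offers that and keeps 72.4413.

27.56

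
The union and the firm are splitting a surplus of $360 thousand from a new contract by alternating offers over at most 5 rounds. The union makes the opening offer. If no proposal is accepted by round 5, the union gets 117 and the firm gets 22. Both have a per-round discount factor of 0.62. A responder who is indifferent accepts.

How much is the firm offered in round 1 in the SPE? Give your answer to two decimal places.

120.67

Work backward from the last round.
Round 5 (the union proposes): the firm gets 22 if talks fail, so the union offers 22 and keeps 338.
Round 4 (the firm proposes): the union can get 338 next round, worth 0.62 × 338 = 209.56 now, so the firm offers 209.56, keeping 150.44.
Round 3 (the union proposes): the firm can get 150.44 next round, worth 0.62 × 150.44 = 93.2728 now, so the union offers 93.2728, keeping 266.7272.
Round 2 (the firm proposes): the union can get 266.7272 next round, worth 0.62 × 266.7272 = 165.370864 now, so the firm offers 165.370864, keeping 194.629136.
Round 1 (the union proposes): the firm can get 194.629136 next round, worth 0.62 × 194.629136 = 120.67006432 now; the union offers that and keeps 239.32993568.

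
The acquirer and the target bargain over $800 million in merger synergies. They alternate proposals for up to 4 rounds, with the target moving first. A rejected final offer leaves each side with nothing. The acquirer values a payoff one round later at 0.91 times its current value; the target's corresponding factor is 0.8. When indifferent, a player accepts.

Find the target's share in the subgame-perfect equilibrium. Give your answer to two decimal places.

Round 4 (the acquirer proposes): rejection yields 0 for the target; the acquirer offers 0 and keeps 800.
Round 3 (the target proposes): the acquirer can get 800 next round, worth 0.91 × 800 = 728 now, so the target offers 728, keeping 72.
Round 2 (the acquirer proposes): the target can get 72 next round, worth 0.8 × 72 = 57.6 now, so the acquirer offers 57.6, keeping 742.4.
Round 1 (the target proposes): the acquirer can get 742.4 next round, worth 0.91 × 742.4 = 675.584 now, so the target offers 675.584, keeping 124.416.

124.42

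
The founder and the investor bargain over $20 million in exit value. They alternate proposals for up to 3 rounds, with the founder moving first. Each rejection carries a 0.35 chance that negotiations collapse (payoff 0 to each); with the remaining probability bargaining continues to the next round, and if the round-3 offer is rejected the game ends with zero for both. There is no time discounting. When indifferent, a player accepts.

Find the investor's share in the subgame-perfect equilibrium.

By backward induction:
Round 3 (the founder proposes): the investor will accept anything ≥ 0, so the founder offers 0 and keeps 20.
Round 2 (the investor proposes): rejecting gives the founder an expected 0.65 × 20 = 13, so the investor offers 13, keeping 7.
Round 1 (the founder proposes): rejecting gives the investor an expected 0.65 × 7 = 4.55, so the founder offers 4.55, keeping 15.45.

4.55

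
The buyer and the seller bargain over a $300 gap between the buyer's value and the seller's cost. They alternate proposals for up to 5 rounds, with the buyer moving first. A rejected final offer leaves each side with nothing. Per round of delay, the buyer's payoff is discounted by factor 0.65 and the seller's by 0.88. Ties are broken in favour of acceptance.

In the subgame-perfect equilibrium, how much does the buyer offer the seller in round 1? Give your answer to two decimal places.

Round 5 (the buyer proposes): rejection yields 0 for the seller; the buyer offers 0 and keeps 300.
Round 4 (the seller proposes): the buyer can get 300 next round, worth 0.65 × 300 = 195 now. The seller offers 195 and keeps 300 − 195 = 105.
Round 3 (the buyer proposes): the seller can get 105 next round, worth 0.88 × 105 = 92.4 now. The buyer offers 92.4 and keeps 300 − 92.4 = 207.6.
Round 2 (the seller proposes): the buyer can get 207.6 next round, worth 0.65 × 207.6 = 134.94 now; the seller offers that and keeps 165.06.
Round 1 (the buyer proposes): the seller can get 165.06 next round, worth 0.88 × 165.06 = 145.2528 now; the buyer offers that and keeps 154.7472.

145.25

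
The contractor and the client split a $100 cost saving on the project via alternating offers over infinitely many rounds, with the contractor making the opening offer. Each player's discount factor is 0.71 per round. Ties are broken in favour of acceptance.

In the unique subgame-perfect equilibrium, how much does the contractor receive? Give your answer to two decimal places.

58.48

In a stationary SPE each proposer offers the other exactly their discounted continuation value.
If the contractor keeps x when proposing and the client keeps y when proposing, then x = 100 − 0.71y and y = 100 − 0.71x.
Solving: x = 100(1 − 0.71) / (1 − 0.71·0.71) = 29 / 0.4959 ≈ 58.4795.
The client gets 100 − 58.4795 ≈ 41.5205.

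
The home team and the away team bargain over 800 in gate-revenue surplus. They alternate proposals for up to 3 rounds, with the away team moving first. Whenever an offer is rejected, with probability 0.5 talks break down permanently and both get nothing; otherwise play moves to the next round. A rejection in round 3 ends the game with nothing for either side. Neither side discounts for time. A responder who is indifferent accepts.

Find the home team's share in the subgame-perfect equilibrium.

By backward induction:
Round 3 (the away team proposes): the home team will accept anything ≥ 0, so the away team offers 0 and keeps 800.
Round 2 (the home team proposes): rejecting gives the away team an expected 0.5 × 800 = 400, so the home team offers 400, keeping 400.
Round 1 (the away team proposes): rejecting gives the home team an expected 0.5 × 400 = 200. The away team offers 200 and keeps 800 − 200 = 600.

200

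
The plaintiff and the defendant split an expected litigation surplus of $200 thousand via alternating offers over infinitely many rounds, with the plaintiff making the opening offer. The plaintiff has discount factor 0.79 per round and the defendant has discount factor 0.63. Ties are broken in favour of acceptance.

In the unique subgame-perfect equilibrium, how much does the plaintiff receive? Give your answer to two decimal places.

In a stationary SPE each proposer offers the other exactly their discounted continuation value.
If the plaintiff keeps x when proposing and the defendant keeps y when proposing, then x = 200 − 0.63y and y = 200 − 0.79x.
Solving: x = 200(1 − 0.63) / (1 − 0.79·0.63) = 74 / 0.5023 ≈ 147.3223.
The defendant gets 200 − 147.3223 ≈ 52.6777.

147.32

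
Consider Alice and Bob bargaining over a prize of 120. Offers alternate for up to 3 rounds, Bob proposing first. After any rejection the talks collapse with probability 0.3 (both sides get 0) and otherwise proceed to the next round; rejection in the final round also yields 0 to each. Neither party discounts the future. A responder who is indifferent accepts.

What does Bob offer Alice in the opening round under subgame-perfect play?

By backward induction:
Round 3 (Bob proposes): Alice will accept anything ≥ 0, so Bob offers 0 and keeps 120.
Round 2 (Alice proposes): rejecting gives Bob an expected 0.7 × 120 = 84. Alice offers 84 and keeps 120 − 84 = 36.
Round 1 (Bob proposes): rejecting gives Alice an expected 0.7 × 36 = 25.2. Bob offers 25.2 and keeps 120 − 25.2 = 94.8.

25.2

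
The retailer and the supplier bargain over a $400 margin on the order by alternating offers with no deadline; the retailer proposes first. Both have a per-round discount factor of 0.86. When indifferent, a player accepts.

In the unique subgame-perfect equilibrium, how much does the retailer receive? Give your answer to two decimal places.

215.05

When the retailer proposes, the supplier accepts any offer worth at least 0.86 times what the supplier would get by proposing next round; and vice versa.
This gives x = 400 − 0.86y and y = 400 − 0.86x, where x and y are each side's share when it proposes.
Hence (1 − 0.86·0.86)x = 400(1 − 0.86), i.e. 0.2604·x = 56.
x ≈ 215.0538; the supplier's share is 400 − x ≈ 184.9462.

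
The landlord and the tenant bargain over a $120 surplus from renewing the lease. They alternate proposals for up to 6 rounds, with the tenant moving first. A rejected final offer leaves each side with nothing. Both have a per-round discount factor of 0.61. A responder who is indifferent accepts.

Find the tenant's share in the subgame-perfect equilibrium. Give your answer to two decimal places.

70.69

Round 6 (the landlord proposes): the tenant will accept anything ≥ 0, so the landlord offers 0 and keeps 120.
Round 5 (the tenant proposes): the landlord can get 120 next round, worth 0.61 × 120 = 73.2 now; the tenant offers that and keeps 46.8.
Round 4 (the landlord proposes): the tenant can get 46.8 next round, worth 0.61 × 46.8 = 28.548 now. The landlord offers 28.548 and keeps 120 − 28.548 = 91.452.
Round 3 (the tenant proposes): the landlord can get 91.452 next round, worth 0.61 × 91.452 = 55.78572 now, so the tenant offers 55.78572, keeping 64.21428.
Round 2 (the landlord proposes): the tenant can get 64.21428 next round, worth 0.61 × 64.21428 = 39.1707108 now. The landlord offers 39.1707108 and keeps 120 − 39.1707108 = 80.8292892.
Round 1 (the tenant proposes): the landlord can get 80.8292892 next round, worth 0.61 × 80.8292892 = 49.305866412 now, so the tenant offers 49.305866412, keeping 70.694133588.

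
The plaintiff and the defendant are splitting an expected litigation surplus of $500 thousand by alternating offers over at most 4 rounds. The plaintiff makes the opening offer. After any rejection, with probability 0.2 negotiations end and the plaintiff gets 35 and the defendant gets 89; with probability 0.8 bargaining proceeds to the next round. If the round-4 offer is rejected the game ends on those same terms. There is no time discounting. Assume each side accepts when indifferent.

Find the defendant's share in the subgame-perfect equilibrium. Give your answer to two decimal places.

Round 4 (the defendant proposes): the plaintiff gets 35 if talks fail, so the defendant offers 35 and keeps 465.
Round 3 (the plaintiff proposes): rejecting gives the defendant an expected 0.8 × 465 + 0.2 × 89 = 389.8; the plaintiff offers that and keeps 110.2.
Round 2 (the defendant proposes): rejecting gives the plaintiff an expected 0.8 × 110.2 + 0.2 × 35 = 95.16; the defendant offers that and keeps 404.84.
Round 1 (the plaintiff proposes): rejecting gives the defendant an expected 0.8 × 404.84 + 0.2 × 89 = 341.672; the plaintiff offers that and keeps 158.328.

341.67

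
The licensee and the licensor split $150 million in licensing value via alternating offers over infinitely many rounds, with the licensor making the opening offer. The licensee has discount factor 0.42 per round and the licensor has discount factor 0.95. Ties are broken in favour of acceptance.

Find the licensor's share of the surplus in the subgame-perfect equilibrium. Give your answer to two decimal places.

144.76

Let x be the licensor's share when the licensor proposes and y be the licensee's share when the licensee proposes.
The licensee accepts iff offered ≥ 0.42·y, so x = 150 − 0.42y. Symmetrically y = 150 − 0.95x.
Substituting: x = 150 − 0.42(150 − 0.95x), giving x(1 − 0.95·0.42) = 150(1 − 0.42).
So x = 150 × 0.58 / 0.601 ≈ 144.7587, and the licensee receives 150 − x ≈ 5.2413.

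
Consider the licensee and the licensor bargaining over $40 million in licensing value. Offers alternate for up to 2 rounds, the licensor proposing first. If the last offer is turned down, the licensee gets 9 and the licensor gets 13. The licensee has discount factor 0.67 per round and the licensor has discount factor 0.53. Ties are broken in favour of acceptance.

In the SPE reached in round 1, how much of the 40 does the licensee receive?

Round 2 (the licensee proposes): the licensor gets 13 if talks fail, so the licensee offers 13 and keeps 27.
Round 1 (the licensor proposes): the licensee can get 27 next round, worth 0.67 × 27 = 18.09 now, so the licensor offers 18.09, keeping 21.91.

18.09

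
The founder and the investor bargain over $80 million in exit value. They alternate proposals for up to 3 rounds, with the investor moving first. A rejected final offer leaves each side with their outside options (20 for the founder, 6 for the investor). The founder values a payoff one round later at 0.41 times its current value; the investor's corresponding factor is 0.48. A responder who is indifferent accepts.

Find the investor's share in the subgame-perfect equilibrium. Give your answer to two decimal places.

Round 3 (the investor proposes): the founder gets 20 if talks fail, so the investor offers 20 and keeps 60.
Round 2 (the founder proposes): the investor can get 60 next round, worth 0.48 × 60 = 28.8 now, so the founder offers 28.8, keeping 51.2.
Round 1 (the investor proposes): the founder can get 51.2 next round, worth 0.41 × 51.2 = 20.992 now; the investor offers that and keeps 59.008.

59.01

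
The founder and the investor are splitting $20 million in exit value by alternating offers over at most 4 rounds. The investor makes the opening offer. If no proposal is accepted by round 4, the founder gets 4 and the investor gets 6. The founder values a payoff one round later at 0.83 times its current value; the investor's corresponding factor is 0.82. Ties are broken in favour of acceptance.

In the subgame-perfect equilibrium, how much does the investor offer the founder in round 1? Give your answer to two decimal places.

10.90

Round 4 (the founder proposes): the investor gets 6 if talks fail, so the founder offers 6 and keeps 14.
Round 3 (the investor proposes): the founder can get 14 next round, worth 0.83 × 14 = 11.62 now; the investor offers that and keeps 8.38.
Round 2 (the founder proposes): the investor can get 8.38 next round, worth 0.82 × 8.38 = 6.8716 now; the founder offers that and keeps 13.1284.
Round 1 (the investor proposes): the founder can get 13.1284 next round, worth 0.83 × 13.1284 = 10.896572 now; the investor offers that and keeps 9.103428.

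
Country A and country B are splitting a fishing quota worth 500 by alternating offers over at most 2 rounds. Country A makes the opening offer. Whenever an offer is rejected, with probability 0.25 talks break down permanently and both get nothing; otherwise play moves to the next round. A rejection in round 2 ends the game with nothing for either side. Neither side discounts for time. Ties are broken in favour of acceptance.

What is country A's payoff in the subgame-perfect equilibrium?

Round 2 (country B proposes): country A will accept anything ≥ 0, so country B offers 0 and keeps 500.
Round 1 (country A proposes): rejecting gives country B an expected 0.75 × 500 = 375, so country A offers 375, keeping 125.

125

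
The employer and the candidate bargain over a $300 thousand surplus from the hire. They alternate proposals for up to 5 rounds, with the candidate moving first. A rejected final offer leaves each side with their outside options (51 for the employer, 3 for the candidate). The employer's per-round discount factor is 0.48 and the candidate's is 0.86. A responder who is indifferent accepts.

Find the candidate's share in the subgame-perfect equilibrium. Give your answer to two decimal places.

262.83

Round 5 (the candidate proposes): the employer gets 51 if talks fail, so the candidate offers 51 and keeps 249.
Round 4 (the employer proposes): the candidate can get 249 next round, worth 0.86 × 249 = 214.14 now, so the employer offers 214.14, keeping 85.86.
Round 3 (the candidate proposes): the employer can get 85.86 next round, worth 0.48 × 85.86 = 41.2128 now. The candidate offers 41.2128 and keeps 300 − 41.2128 = 258.7872.
Round 2 (the employer proposes): the candidate can get 258.7872 next round, worth 0.86 × 258.7872 = 222.556992 now. The employer offers 222.556992 and keeps 300 − 222.556992 = 77.443008.
Round 1 (the candidate proposes): the employer can get 77.443008 next round, worth 0.48 × 77.443008 = 37.17264384 now; the candidate offers that and keeps 262.82735616.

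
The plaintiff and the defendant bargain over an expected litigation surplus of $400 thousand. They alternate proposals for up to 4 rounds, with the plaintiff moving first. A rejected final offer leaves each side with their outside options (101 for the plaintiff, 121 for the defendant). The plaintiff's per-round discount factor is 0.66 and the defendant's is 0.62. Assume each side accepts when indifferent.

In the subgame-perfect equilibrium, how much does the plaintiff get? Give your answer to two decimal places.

239.82

By backward induction:
Round 4 (the defendant proposes): the plaintiff gets 101 if talks fail, so the defendant offers 101 and keeps 299.
Round 3 (the plaintiff proposes): the defendant can get 299 next round, worth 0.62 × 299 = 185.38 now. The plaintiff offers 185.38 and keeps 400 − 185.38 = 214.62.
Round 2 (the defendant proposes): the plaintiff can get 214.62 next round, worth 0.66 × 214.62 = 141.6492 now. The defendant offers 141.6492 and keeps 400 − 141.6492 = 258.3508.
Round 1 (the plaintiff proposes): the defendant can get 258.3508 next round, worth 0.62 × 258.3508 = 160.177496 now; the plaintiff offers that and keeps 239.822504.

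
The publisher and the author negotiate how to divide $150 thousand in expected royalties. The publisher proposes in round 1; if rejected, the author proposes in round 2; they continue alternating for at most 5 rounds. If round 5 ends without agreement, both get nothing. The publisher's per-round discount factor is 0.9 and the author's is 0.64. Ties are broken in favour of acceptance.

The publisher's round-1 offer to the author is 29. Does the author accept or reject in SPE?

Accept

Round 5 (the publisher proposes): rejection yields 0 for the author; the publisher offers 0 and keeps 150.
Round 4 (the author proposes): the publisher can get 150 next round, worth 0.9 × 150 = 135 now, so the author offers 135, keeping 15.
Round 3 (the publisher proposes): the author can get 15 next round, worth 0.64 × 15 = 9.6 now; the publisher offers that and keeps 140.4.
Round 2 (the author proposes): the publisher can get 140.4 next round, worth 0.9 × 140.4 = 126.36 now. The author offers 126.36 and keeps 150 − 126.36 = 23.64.
So by rejecting in round 1, the author gets 23.64 next round, worth 0.64 × 23.64 = 15.1296 now.
Offer 29 ≥ 15.1296, so the author accepts.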